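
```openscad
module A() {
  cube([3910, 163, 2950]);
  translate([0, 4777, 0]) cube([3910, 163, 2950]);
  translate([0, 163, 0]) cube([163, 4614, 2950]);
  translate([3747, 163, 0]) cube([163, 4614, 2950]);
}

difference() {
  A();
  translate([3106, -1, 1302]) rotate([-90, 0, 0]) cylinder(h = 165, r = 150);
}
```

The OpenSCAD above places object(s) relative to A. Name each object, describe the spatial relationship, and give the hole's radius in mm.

The subtracted cylinder has r = 150 mm.

A is a house frame. The house frame has a circular hole through its front wall. The hole's radius is 150 mm.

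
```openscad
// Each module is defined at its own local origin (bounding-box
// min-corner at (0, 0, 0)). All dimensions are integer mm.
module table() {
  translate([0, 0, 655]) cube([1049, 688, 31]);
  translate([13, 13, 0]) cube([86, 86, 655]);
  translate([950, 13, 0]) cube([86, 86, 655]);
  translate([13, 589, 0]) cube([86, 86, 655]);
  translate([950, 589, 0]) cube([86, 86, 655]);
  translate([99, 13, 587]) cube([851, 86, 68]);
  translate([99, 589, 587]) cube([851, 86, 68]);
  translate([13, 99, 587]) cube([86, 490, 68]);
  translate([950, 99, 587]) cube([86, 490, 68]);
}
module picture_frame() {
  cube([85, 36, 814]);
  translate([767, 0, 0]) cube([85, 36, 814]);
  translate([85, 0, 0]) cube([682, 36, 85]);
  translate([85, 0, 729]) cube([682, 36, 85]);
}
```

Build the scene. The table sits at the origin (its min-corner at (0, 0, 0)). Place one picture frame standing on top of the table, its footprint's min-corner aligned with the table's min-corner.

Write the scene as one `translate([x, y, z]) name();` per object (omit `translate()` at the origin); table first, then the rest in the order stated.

table();
translate([0, 0, 686]) picture_frame();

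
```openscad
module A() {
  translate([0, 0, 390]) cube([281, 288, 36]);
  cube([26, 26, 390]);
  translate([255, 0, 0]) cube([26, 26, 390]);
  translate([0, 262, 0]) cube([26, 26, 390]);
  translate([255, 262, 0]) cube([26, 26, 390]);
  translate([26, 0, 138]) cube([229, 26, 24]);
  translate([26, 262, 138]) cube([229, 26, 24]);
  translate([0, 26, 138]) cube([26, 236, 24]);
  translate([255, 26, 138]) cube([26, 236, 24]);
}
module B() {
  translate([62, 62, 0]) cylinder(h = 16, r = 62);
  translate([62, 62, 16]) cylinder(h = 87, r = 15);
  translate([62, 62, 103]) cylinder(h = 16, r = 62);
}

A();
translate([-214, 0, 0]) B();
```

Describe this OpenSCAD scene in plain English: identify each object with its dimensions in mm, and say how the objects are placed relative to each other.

A is a four-legged stool. The seat is a 281×288×36 mm slab whose top surface is at z = 426 mm; four square legs, each 26×26 mm in cross-section, run from the floor (z = 0) to the underside of the seat, each flush with a corner of the seat. Four stretchers, 26 mm wide and 24 mm tall, connect adjacent legs with their undersides at z = 138 mm, each running between the inner faces of the legs it joins and aligned with the legs' outer faces on the other axis.

B is a spool: two coaxial disc flanges of radius 62 mm and thickness 16 mm, joined by a core cylinder of radius 15 mm and height 87 mm. The lower flange rests on z = 0 and the three cylinders share a vertical axis.

The spool is on the floor beside the stool on its −x side.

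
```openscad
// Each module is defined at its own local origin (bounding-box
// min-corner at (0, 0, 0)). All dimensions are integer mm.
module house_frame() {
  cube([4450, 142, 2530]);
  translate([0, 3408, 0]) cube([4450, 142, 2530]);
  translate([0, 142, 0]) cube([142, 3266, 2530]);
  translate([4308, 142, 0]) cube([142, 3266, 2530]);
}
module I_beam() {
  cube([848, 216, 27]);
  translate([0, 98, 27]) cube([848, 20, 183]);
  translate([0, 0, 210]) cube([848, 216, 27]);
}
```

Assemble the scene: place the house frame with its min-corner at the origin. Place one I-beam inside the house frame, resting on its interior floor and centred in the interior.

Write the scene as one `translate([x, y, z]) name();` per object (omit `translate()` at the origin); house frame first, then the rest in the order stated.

house_frame();
translate([1801, 1667, 0]) I_beam();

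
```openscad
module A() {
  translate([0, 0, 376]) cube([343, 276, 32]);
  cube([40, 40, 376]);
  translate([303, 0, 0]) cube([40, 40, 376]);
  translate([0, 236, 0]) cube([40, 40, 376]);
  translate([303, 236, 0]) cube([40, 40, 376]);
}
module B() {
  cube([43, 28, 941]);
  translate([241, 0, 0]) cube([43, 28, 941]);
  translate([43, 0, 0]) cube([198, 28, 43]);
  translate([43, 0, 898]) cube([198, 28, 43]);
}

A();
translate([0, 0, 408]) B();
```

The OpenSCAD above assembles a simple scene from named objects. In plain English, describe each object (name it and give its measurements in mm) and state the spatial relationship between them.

A is a simple wooden stool: a rectangular seat 343 mm (x) by 276 mm (y), 32 mm thick, top face at z = 408 mm, on four square legs, each 40×40 mm in cross-section. The legs rest on z = 0, each flush with a corner of the seat.

B is a picture frame with a 198×855 mm rectangular opening (x by z) and a uniform 43 mm border on every side. Frame depth is 28 mm along y. It is built from two vertical stiles running the full outside height and two horizontal rails spanning the gap between the stiles.

The picture frame is on top of the stool.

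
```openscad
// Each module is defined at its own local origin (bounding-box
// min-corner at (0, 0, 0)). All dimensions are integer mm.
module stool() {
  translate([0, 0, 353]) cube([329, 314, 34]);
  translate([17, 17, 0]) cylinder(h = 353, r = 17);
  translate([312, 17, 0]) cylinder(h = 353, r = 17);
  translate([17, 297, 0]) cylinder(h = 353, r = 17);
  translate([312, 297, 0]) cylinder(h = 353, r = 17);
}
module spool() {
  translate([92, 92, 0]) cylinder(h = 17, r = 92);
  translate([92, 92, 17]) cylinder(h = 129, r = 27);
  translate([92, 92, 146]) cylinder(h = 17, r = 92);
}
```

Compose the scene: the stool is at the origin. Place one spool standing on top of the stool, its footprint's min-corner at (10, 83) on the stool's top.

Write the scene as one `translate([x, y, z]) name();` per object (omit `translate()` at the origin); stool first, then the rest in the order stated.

stool();
translate([10, 83, 387]) spool();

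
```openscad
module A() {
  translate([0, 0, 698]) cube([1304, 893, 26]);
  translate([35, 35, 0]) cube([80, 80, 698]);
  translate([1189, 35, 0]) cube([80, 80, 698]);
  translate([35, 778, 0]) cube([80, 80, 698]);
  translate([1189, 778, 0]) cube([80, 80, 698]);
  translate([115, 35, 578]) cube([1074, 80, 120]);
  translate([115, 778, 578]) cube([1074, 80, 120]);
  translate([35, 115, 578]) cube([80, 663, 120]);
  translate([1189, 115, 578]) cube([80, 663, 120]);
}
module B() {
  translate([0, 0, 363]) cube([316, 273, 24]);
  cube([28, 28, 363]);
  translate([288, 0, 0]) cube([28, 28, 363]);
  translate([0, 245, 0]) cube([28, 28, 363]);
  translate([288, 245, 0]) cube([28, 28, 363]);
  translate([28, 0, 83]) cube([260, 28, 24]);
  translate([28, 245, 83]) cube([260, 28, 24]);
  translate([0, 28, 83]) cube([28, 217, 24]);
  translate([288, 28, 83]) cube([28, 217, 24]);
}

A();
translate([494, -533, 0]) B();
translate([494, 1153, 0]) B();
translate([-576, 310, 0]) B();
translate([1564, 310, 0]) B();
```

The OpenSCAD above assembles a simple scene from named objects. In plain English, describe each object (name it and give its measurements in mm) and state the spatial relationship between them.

A is a table: top 1304 mm (x) × 893 mm (y), 26 mm thick, upper face at z = 724 mm, on four 80×80 mm square legs, each inset 35 mm from the nearest pair of top edges, running from z = 0 to the bottom of the top. Four apron rails, 80 mm thick and 120 mm tall, run between adjacent legs with their top edges flush with the underside of the top and their outer faces flush with the legs' outer faces.

B is a four-legged stool. The seat is a 316×273×24 mm slab whose top surface is at z = 387 mm; four square legs, each 28×28 mm in cross-section, run from the floor (z = 0) to the underside of the seat, each flush with a corner of the seat. Four stretchers, 28 mm wide and 24 mm tall, connect adjacent legs with their undersides at z = 83 mm, each running between the inner faces of the legs it joins and aligned with the legs' outer faces on the other axis.

Four stools sit around the table at the −y, +y, −x, +x sides.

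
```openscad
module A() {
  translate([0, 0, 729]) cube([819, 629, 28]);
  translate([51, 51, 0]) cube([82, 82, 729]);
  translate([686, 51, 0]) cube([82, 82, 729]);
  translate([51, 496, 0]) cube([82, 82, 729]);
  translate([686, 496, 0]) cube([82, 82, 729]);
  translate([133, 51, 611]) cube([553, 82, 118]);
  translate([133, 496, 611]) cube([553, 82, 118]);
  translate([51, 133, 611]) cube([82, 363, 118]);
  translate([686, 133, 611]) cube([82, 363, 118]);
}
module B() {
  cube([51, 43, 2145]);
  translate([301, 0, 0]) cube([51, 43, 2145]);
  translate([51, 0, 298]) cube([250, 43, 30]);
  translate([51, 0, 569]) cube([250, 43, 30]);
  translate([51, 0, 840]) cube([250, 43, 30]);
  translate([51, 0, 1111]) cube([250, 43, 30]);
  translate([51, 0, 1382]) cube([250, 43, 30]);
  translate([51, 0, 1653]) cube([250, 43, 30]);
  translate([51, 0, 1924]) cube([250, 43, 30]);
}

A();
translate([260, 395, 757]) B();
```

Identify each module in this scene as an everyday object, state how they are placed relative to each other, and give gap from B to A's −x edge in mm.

The ladder's min-x is at 260; the table's min-x is 0; gap = 260 mm.

A is a table. B is a ladder. The ladder is on top of the table. The gap from the ladder to the table's −x edge is 260 mm.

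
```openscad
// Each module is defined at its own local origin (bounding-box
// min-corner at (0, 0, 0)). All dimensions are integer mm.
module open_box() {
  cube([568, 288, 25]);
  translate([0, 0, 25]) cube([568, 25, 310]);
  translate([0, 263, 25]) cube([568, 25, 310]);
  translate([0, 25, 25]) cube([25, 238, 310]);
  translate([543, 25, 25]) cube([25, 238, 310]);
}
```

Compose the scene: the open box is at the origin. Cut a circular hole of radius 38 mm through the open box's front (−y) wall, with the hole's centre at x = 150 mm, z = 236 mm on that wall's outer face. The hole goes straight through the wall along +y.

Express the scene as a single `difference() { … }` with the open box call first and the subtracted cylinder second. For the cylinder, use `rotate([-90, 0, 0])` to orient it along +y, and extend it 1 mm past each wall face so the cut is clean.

difference() {
  open_box();
  translate([150, -1, 236]) rotate([-90, 0, 0]) cylinder(h = 27, r = 38);
}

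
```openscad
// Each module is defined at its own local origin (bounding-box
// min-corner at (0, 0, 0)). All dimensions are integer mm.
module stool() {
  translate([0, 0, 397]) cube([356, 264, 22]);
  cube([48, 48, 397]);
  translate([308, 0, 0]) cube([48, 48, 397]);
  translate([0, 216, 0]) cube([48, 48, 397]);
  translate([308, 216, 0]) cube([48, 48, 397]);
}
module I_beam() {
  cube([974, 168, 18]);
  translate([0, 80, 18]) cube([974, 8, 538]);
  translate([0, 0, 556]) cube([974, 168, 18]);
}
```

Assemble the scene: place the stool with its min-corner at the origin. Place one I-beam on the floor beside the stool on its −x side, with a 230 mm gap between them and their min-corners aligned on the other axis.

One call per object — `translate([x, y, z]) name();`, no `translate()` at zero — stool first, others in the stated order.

stool();
translate([-1204, 0, 0]) I_beam();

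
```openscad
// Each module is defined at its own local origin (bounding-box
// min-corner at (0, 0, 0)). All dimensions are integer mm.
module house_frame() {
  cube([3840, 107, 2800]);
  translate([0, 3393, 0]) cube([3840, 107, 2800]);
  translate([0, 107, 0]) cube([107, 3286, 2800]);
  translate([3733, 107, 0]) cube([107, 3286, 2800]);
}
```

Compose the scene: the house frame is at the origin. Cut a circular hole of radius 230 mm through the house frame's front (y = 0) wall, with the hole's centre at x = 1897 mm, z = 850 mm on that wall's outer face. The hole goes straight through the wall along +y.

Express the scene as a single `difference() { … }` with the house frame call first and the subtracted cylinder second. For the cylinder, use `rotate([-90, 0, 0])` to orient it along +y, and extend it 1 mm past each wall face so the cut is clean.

difference() {
  house_frame();
  translate([1897, -1, 850]) rotate([-90, 0, 0]) cylinder(h = 109, r = 230);
}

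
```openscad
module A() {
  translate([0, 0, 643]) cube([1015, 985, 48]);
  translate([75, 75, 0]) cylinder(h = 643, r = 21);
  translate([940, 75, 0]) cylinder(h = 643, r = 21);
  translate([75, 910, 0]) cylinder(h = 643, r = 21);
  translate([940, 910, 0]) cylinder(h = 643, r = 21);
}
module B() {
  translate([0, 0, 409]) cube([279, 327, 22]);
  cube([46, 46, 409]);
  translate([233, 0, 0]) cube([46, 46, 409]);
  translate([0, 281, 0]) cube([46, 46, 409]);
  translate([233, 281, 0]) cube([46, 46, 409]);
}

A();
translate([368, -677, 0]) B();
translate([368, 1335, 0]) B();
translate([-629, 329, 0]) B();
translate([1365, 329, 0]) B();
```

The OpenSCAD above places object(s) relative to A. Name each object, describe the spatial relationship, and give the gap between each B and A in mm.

Each stool's nearest face is 350 mm from the table's bounding box.

A is a table. B is a stool. Four stools sit around the table at the −y, +y, −x, +x sides. The gap between each stool and the table is 350 mm.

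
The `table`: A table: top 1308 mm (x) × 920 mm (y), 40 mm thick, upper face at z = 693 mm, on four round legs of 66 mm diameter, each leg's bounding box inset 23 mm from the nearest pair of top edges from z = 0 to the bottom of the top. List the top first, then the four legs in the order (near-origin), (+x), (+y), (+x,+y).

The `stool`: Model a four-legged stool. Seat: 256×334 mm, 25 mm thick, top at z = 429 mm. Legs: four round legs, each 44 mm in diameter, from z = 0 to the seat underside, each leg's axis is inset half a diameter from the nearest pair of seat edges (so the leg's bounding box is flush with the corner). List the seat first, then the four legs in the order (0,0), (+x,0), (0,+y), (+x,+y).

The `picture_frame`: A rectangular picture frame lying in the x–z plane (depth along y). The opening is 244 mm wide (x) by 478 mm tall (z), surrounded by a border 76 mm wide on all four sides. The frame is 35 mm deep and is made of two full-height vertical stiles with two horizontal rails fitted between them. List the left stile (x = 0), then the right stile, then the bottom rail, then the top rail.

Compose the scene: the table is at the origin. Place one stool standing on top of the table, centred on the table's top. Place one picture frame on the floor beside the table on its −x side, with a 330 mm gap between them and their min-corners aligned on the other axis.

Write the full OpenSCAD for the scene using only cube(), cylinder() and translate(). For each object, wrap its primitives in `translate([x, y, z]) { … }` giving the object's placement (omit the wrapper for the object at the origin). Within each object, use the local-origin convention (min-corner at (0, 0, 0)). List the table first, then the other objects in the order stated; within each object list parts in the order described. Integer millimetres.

translate([0, 0, 653]) cube([1308, 920, 40]);
translate([56, 56, 0]) cylinder(h = 653, r = 33);
translate([1252, 56, 0]) cylinder(h = 653, r = 33);
translate([56, 864, 0]) cylinder(h = 653, r = 33);
translate([1252, 864, 0]) cylinder(h = 653, r = 33);
translate([526, 293, 693]) {
  translate([0, 0, 404]) cube([256, 334, 25]);
  translate([22, 22, 0]) cylinder(h = 404, r = 22);
  translate([234, 22, 0]) cylinder(h = 404, r = 22);
  translate([22, 312, 0]) cylinder(h = 404, r = 22);
  translate([234, 312, 0]) cylinder(h = 404, r = 22);
}
translate([-726, 0, 0]) {
  cube([76, 35, 630]);
  translate([320, 0, 0]) cube([76, 35, 630]);
  translate([76, 0, 0]) cube([244, 35, 76]);
  translate([76, 0, 554]) cube([244, 35, 76]);
}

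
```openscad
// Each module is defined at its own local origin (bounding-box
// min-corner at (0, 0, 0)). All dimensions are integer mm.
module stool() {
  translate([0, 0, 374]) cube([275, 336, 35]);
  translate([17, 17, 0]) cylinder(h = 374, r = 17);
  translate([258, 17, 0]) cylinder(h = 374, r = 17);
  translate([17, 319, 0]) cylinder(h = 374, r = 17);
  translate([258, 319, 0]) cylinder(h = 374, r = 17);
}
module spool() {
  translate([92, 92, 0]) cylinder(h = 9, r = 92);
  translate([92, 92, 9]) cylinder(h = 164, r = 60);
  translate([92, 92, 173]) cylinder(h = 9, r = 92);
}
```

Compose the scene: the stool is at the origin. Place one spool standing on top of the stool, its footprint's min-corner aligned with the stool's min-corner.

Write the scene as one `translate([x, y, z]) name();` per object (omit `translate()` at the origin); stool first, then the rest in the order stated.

stool();
translate([0, 0, 409]) spool();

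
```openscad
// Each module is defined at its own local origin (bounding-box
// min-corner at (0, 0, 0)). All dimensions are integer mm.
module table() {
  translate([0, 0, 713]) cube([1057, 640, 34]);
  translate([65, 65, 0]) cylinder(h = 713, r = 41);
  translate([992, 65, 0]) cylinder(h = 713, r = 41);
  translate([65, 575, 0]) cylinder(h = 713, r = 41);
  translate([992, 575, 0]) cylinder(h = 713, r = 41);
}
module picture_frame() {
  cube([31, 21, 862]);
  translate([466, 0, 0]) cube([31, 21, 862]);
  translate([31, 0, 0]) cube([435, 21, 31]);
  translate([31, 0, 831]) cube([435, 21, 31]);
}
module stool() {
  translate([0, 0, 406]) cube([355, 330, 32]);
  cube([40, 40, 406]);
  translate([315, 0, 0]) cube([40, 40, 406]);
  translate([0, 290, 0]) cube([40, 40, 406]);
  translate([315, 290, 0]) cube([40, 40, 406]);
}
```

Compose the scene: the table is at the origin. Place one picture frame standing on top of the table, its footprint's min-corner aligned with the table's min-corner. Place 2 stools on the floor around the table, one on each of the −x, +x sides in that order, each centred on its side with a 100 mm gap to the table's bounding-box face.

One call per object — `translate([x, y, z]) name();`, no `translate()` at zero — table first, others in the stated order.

table();
translate([0, 0, 747]) picture_frame();
translate([-455, 155, 0]) stool();
translate([1157, 155, 0]) stool();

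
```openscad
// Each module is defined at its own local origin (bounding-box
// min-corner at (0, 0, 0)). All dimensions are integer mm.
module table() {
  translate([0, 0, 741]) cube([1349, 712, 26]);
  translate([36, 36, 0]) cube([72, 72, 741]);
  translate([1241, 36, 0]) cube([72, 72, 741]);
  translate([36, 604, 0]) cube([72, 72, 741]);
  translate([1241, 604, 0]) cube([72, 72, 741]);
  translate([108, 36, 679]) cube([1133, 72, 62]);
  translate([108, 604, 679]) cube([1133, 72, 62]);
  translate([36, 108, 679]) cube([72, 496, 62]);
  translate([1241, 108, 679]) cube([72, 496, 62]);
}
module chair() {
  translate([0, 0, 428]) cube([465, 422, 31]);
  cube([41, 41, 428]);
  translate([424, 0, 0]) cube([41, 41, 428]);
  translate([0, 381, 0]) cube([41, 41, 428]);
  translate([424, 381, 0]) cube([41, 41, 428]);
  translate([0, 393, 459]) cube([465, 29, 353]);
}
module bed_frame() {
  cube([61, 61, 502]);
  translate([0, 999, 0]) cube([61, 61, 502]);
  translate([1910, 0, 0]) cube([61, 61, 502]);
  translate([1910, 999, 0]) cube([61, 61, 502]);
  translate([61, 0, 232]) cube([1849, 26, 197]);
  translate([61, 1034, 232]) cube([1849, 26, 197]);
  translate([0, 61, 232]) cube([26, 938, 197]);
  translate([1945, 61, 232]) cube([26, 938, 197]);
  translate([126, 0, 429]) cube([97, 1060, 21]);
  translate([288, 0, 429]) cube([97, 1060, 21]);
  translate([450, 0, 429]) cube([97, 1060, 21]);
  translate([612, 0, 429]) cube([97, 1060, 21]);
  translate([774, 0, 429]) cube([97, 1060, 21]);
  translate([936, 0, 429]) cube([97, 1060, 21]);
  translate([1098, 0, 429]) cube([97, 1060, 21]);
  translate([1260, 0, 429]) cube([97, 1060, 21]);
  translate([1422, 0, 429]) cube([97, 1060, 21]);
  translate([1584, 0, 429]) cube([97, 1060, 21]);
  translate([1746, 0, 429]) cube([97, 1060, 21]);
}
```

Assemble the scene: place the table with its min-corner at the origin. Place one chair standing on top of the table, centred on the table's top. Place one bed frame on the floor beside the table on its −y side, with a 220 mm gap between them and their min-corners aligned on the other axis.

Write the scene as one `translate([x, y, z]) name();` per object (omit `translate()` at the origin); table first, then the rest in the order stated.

table();
translate([442, 145, 767]) chair();
translate([0, -1280, 0]) bed_frame();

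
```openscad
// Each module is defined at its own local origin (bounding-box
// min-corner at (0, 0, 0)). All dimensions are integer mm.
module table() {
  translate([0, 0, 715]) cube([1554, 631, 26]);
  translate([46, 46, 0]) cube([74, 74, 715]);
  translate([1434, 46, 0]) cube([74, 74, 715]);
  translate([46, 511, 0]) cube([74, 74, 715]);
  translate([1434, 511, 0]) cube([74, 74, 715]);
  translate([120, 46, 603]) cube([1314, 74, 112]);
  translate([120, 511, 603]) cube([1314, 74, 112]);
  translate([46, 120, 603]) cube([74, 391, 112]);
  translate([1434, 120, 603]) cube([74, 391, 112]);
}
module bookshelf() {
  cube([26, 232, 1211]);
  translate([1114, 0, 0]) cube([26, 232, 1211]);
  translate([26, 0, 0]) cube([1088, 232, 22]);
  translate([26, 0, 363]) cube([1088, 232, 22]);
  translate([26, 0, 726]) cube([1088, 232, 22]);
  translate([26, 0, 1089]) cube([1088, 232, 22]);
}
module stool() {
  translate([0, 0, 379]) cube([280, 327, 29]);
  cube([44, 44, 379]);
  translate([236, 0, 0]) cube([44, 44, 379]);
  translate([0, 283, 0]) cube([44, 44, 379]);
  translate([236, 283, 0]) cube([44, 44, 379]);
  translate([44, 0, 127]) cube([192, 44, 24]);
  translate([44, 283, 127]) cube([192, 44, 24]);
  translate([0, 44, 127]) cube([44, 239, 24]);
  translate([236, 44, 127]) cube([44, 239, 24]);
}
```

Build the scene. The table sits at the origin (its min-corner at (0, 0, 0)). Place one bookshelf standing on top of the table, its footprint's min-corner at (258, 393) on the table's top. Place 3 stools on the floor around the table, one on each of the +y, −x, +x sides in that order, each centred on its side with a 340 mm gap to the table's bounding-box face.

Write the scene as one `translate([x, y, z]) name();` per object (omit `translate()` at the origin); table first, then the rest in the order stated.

table();
translate([258, 393, 741]) bookshelf();
translate([637, 971, 0]) stool();
translate([-620, 152, 0]) stool();
translate([1894, 152, 0]) stool();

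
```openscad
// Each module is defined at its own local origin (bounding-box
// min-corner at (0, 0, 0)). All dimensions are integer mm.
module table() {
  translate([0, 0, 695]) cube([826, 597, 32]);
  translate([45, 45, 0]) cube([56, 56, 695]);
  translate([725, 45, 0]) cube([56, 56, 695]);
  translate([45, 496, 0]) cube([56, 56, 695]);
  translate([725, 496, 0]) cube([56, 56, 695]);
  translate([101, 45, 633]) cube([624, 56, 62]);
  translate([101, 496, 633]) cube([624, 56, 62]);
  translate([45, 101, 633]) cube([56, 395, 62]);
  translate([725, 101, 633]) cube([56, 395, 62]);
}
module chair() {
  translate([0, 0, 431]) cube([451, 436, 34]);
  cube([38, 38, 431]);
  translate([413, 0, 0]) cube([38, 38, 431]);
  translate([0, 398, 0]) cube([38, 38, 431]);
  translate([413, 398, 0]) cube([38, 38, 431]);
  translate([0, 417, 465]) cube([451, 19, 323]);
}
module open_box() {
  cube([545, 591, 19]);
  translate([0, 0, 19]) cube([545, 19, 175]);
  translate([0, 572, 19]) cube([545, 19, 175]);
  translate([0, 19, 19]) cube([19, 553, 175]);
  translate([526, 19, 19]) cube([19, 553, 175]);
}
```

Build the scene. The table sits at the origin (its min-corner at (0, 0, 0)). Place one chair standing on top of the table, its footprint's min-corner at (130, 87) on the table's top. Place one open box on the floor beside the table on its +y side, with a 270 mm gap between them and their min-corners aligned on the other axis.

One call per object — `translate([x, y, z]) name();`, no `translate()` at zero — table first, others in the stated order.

table();
translate([130, 87, 727]) chair();
translate([0, 867, 0]) open_box();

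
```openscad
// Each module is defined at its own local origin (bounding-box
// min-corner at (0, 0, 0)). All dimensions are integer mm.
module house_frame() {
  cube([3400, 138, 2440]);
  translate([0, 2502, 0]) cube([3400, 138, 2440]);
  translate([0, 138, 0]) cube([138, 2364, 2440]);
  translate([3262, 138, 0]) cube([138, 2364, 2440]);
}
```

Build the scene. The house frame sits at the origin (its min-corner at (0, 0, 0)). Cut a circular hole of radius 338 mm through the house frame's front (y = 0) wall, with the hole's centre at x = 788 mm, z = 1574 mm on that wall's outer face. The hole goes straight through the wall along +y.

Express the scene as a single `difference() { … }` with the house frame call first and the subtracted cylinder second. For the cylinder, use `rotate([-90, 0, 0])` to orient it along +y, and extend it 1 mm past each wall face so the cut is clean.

difference() {
  house_frame();
  translate([788, -1, 1574]) rotate([-90, 0, 0]) cylinder(h = 140, r = 338);
}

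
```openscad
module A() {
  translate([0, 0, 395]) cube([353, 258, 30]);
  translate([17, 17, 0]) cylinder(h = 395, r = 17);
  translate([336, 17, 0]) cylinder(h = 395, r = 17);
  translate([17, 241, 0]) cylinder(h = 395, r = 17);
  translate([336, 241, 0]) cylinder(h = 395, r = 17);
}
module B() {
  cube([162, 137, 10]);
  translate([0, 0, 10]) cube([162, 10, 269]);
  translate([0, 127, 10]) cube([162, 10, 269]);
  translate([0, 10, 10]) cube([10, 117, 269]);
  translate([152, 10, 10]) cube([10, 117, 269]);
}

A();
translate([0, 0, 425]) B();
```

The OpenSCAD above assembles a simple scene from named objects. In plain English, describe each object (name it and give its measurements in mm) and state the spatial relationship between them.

A is a simple wooden stool: a rectangular seat 353 mm (x) by 258 mm (y), 30 mm thick, top face at z = 425 mm, on four round legs, each 34 mm in diameter. The legs rest on z = 0, each leg's axis is inset half a diameter from the nearest pair of seat edges (so the leg's bounding box is flush with the corner).

B is an open storage box with external size 162×137×279 mm and wall thickness 10 mm (the base is also 10 mm thick). The base covers the whole footprint; the four walls stand on the base, with the y-facing walls full-width and the x-facing walls fitting between their inner faces.

The open box is on top of the stool.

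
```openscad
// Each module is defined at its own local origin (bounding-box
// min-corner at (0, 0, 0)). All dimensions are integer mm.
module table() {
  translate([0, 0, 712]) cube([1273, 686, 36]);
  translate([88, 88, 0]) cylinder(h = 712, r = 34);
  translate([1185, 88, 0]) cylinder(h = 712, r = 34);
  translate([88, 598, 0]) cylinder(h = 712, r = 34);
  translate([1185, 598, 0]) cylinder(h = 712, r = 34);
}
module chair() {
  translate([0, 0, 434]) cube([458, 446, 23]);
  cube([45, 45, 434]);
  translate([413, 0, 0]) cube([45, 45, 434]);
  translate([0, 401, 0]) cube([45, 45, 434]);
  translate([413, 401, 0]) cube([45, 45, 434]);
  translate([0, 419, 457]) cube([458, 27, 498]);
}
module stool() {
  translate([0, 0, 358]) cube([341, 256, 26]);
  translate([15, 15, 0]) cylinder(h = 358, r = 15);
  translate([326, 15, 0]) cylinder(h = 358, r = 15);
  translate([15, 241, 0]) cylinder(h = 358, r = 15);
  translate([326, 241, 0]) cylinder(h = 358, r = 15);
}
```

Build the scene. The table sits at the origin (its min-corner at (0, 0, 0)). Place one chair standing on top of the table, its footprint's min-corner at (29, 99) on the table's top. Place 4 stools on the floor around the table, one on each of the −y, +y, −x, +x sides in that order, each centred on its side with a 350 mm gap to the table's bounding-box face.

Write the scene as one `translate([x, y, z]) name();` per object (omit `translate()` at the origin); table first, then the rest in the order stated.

table();
translate([29, 99, 748]) chair();
translate([466, -606, 0]) stool();
translate([466, 1036, 0]) stool();
translate([-691, 215, 0]) stool();
translate([1623, 215, 0]) stool();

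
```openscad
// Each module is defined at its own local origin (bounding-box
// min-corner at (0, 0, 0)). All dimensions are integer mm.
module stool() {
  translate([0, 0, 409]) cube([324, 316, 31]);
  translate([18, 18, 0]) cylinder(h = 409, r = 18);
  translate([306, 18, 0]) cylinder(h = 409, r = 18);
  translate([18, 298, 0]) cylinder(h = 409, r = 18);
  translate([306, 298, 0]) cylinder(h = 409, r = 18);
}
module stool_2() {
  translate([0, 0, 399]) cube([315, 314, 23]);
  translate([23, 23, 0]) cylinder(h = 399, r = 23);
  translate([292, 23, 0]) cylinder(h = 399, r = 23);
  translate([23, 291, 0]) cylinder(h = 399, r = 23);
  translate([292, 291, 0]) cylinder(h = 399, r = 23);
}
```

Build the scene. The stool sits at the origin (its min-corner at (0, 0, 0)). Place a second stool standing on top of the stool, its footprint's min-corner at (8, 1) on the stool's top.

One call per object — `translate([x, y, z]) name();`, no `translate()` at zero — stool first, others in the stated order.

stool();
translate([8, 1, 440]) stool_2();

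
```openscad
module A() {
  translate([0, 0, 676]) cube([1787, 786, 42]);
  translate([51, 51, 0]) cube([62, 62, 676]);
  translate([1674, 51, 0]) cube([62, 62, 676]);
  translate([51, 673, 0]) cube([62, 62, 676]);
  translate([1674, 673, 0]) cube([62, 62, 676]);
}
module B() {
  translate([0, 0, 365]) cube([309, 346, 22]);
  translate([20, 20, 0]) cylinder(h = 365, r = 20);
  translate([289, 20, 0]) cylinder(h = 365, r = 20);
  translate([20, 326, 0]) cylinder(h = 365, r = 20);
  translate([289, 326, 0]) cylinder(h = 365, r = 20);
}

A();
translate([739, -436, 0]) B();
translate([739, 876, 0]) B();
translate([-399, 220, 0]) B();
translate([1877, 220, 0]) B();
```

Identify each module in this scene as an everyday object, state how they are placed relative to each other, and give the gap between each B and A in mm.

A is a table. B is a stool. Four stools sit around the table at the −y, +y, −x, +x sides. The gap between each stool and the table is 90 mm.

Each stool's nearest face is 90 mm from the table's bounding box.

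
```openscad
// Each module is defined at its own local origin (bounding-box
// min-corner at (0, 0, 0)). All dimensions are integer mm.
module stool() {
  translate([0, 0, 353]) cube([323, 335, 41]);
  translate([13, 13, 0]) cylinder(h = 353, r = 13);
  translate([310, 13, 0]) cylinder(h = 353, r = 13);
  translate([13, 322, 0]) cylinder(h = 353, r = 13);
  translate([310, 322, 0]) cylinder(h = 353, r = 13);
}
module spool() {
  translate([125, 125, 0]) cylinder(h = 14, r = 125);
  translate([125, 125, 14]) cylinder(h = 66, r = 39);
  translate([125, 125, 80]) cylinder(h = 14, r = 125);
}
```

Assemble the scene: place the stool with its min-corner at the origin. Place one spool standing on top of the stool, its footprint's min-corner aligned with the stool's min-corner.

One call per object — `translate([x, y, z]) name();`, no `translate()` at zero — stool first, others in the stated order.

stool();
translate([0, 0, 394]) spool();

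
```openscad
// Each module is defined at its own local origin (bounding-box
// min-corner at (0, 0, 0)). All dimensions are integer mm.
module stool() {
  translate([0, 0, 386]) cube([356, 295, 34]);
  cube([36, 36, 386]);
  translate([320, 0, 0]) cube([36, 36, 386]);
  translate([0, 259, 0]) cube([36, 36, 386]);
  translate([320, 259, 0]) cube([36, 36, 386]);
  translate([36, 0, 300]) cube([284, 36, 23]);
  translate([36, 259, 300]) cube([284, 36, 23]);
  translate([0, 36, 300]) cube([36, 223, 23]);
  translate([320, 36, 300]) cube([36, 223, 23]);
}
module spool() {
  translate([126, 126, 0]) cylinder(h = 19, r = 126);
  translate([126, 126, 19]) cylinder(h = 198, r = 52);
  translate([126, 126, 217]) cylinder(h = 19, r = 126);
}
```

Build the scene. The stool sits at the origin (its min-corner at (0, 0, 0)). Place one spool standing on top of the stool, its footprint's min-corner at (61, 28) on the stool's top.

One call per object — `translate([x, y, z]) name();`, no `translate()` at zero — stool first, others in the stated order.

stool();
translate([61, 28, 420]) spool();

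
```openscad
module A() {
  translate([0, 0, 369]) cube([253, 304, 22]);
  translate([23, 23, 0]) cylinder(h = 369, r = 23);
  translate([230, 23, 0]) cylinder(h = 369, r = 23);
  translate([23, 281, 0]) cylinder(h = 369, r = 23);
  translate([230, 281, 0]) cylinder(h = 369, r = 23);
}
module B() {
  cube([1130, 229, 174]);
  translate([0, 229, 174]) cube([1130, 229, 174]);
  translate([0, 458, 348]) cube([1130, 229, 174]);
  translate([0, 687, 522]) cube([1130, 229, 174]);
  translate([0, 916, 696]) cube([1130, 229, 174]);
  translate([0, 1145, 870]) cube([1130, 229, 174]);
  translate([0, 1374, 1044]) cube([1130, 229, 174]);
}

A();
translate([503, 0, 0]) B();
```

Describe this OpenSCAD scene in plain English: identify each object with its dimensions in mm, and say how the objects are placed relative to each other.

A is a four-legged stool. The seat is 253×304 mm, 22 mm thick, top at z = 391 mm. It stands on four round legs, each 46 mm in diameter, from z = 0 to the seat underside, each leg's axis is inset half a diameter from the nearest pair of seat edges (so the leg's bounding box is flush with the corner).

B is a straight staircase of 7 solid steps. Each step is 1130 mm wide (x), 229 mm deep (y, the going) and 174 mm tall (the rise). The first step rests on the floor; each subsequent step sits one going further in +y and one rise higher in +z, directly behind and above the previous step with no overlap.

The staircase is on the floor beside the stool on its +x side.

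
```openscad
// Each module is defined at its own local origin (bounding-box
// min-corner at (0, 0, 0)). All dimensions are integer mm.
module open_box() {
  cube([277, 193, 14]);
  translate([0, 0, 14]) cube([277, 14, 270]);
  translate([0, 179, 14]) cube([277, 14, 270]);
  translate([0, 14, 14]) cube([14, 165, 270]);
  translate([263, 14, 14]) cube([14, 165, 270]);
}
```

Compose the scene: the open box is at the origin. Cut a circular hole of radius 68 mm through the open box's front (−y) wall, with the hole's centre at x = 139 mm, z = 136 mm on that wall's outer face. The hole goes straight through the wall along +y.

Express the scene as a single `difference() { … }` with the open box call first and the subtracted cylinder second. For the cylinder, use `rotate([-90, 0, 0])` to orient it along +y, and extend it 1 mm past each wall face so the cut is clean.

difference() {
  open_box();
  translate([139, -1, 136]) rotate([-90, 0, 0]) cylinder(h = 16, r = 68);
}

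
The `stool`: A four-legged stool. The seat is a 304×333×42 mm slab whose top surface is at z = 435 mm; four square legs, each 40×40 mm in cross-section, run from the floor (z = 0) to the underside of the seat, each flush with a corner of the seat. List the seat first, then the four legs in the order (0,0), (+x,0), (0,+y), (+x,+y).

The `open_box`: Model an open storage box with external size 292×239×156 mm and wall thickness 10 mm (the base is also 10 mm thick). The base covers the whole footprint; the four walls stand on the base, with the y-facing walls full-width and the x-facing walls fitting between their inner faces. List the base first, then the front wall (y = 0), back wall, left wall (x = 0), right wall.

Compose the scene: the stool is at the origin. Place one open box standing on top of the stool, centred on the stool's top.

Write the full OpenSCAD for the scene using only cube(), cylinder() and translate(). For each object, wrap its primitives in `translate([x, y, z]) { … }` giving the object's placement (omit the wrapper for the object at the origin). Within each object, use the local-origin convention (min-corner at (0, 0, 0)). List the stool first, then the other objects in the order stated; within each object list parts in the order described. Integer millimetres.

translate([0, 0, 393]) cube([304, 333, 42]);
cube([40, 40, 393]);
translate([264, 0, 0]) cube([40, 40, 393]);
translate([0, 293, 0]) cube([40, 40, 393]);
translate([264, 293, 0]) cube([40, 40, 393]);
translate([6, 47, 435]) {
  cube([292, 239, 10]);
  translate([0, 0, 10]) cube([292, 10, 146]);
  translate([0, 229, 10]) cube([292, 10, 146]);
  translate([0, 10, 10]) cube([10, 219, 146]);
  translate([282, 10, 10]) cube([10, 219, 146]);
}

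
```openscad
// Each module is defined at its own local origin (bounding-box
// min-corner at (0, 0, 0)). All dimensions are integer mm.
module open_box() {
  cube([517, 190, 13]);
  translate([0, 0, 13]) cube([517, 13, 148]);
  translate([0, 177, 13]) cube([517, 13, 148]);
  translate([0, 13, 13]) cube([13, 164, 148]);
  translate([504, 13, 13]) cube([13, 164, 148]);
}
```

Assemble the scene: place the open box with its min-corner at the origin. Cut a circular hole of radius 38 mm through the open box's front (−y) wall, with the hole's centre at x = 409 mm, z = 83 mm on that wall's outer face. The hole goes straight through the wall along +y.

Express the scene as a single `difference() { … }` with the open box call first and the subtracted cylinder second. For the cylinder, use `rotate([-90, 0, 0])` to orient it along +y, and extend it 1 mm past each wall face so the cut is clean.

difference() {
  open_box();
  translate([409, -1, 83]) rotate([-90, 0, 0]) cylinder(h = 15, r = 38);
}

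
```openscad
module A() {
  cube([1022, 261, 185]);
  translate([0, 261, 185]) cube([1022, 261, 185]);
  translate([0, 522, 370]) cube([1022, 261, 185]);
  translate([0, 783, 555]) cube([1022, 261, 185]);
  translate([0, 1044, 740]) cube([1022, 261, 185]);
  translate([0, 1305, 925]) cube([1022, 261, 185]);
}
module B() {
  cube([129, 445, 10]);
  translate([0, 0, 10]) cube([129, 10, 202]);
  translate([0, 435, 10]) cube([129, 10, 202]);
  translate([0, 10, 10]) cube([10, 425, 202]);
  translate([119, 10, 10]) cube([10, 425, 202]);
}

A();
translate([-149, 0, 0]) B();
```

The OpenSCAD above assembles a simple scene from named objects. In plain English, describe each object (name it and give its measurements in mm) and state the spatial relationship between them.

A is a straight staircase of 6 solid steps. Each step is 1022 mm wide (x), 261 mm deep (y, the going) and 185 mm tall (the rise). The first step rests on the floor; each subsequent step sits one going further in +y and one rise higher in +z, directly behind and above the previous step with no overlap.

B is an open-topped rectangular box: outside dimensions 129×445×212 mm, with a uniform wall and base thickness of 10 mm. The base is a full 129×445 slab on the floor; four walls sit on top of the base. The front and back walls (the −y and +y sides) span the full width; the two side walls fit between them.

The open box is on the floor beside the staircase on its −x side.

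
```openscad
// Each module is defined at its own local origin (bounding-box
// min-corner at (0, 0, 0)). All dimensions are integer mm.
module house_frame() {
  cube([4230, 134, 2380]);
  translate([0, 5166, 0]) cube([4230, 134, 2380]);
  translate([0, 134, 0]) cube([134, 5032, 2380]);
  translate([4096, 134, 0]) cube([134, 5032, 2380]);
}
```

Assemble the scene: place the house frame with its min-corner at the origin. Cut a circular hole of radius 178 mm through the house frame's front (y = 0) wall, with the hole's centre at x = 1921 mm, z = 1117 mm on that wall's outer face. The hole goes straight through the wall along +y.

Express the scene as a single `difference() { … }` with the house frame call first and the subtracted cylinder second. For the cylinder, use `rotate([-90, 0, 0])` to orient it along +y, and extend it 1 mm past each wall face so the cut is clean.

difference() {
  house_frame();
  translate([1921, -1, 1117]) rotate([-90, 0, 0]) cylinder(h = 136, r = 178);
}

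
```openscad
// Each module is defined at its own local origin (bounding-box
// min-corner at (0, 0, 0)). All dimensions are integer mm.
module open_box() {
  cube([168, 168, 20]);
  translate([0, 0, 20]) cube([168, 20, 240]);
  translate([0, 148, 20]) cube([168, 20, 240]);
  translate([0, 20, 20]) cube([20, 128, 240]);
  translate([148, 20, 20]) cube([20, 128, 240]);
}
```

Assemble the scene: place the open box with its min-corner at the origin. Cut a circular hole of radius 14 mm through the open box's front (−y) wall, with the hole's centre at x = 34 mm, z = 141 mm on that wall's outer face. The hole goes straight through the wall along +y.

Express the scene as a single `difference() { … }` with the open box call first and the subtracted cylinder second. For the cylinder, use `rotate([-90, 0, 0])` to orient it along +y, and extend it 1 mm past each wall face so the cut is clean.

difference() {
  open_box();
  translate([34, -1, 141]) rotate([-90, 0, 0]) cylinder(h = 22, r = 14);
}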